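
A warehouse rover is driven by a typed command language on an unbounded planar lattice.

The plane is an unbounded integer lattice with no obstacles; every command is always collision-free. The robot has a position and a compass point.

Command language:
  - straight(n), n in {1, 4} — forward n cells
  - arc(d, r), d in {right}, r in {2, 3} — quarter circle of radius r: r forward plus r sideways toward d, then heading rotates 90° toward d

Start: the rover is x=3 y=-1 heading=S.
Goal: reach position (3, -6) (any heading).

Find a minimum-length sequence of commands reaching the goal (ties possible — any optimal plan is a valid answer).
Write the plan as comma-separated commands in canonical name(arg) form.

begin: x=3 y=-1 heading=S
1. straight(1) → x=3 y=-2 heading=S
2. straight(4) → x=3 y=-6 heading=S
nothing shorter than 2 reaches the goal.

straight(1), straight(4)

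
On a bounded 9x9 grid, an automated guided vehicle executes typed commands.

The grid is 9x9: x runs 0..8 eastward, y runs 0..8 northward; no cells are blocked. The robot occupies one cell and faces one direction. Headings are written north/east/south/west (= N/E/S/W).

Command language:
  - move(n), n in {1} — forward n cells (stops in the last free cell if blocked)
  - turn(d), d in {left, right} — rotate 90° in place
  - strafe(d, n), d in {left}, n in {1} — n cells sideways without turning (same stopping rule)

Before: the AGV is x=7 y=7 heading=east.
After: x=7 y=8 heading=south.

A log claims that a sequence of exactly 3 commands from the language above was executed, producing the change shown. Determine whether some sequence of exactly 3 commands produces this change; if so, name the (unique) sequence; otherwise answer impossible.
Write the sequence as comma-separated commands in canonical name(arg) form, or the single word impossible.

strafe(left, 1), strafe(left, 1), turn(right)

key: the second strafe(left, 1) runs into the grid edge before its full distance
initial: x=7 y=7 heading=east
[1] after strafe(left, 1): x=7 y=8 heading=east
[2] after strafe(left, 1): x=7 y=8 heading=east
[3] after turn(right): x=7 y=8 heading=south
no other 3-command option fits: unique.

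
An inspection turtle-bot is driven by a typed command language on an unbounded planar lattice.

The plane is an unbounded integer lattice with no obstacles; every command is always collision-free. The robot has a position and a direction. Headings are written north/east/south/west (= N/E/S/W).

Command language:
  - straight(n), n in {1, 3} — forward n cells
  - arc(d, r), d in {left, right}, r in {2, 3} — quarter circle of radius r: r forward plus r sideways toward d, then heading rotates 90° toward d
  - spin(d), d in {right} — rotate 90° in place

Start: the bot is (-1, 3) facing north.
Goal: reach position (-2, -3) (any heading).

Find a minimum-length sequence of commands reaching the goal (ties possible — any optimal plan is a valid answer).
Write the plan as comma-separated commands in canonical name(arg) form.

initial: (-1, 3) facing north
[1] after arc(left, 2): (-3, 5) facing west
[2] after arc(left, 2): (-5, 3) facing south
[3] after straight(3): (-5, 0) facing south
[4] after arc(left, 3): (-2, -3) facing east
shorter routes all fall short; 4 is best.

arc(left, 2), arc(left, 2), straight(3), arc(left, 3)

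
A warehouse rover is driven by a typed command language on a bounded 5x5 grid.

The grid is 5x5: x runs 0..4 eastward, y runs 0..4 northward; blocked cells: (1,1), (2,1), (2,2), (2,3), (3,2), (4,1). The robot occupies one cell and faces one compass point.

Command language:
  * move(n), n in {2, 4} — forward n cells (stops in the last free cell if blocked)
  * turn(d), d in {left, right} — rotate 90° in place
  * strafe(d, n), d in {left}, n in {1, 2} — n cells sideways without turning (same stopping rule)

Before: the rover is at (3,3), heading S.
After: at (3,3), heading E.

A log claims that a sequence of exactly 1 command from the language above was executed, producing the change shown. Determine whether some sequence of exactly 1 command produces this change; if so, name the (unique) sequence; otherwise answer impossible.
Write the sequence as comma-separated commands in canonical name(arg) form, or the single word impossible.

key: (3,3) unchanged — the single command moves nothing
t0: at (3,3), heading S
1. turn(left) → at (3,3), heading E
no rival 1-sequence matches.

turn(left)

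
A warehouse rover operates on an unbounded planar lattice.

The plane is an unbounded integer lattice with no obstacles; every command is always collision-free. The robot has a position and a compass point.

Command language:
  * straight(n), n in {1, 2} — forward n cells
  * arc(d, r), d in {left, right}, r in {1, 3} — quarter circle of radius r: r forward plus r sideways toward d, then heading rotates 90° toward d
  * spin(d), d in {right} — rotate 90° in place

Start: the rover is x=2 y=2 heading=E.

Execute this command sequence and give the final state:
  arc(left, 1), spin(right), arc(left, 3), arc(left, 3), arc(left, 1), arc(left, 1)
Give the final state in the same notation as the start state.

from: x=2 y=2 heading=E
t=1 arc(left, 1) ⇒ x=3 y=3 heading=N
t=2 spin(right) ⇒ x=3 y=3 heading=E
t=3 arc(left, 3) ⇒ x=6 y=6 heading=N
t=4 arc(left, 3) ⇒ x=3 y=9 heading=W
t=5 arc(left, 1) ⇒ x=2 y=8 heading=S
t=6 arc(left, 1) ⇒ x=3 y=7 heading=E

x=3 y=7 heading=E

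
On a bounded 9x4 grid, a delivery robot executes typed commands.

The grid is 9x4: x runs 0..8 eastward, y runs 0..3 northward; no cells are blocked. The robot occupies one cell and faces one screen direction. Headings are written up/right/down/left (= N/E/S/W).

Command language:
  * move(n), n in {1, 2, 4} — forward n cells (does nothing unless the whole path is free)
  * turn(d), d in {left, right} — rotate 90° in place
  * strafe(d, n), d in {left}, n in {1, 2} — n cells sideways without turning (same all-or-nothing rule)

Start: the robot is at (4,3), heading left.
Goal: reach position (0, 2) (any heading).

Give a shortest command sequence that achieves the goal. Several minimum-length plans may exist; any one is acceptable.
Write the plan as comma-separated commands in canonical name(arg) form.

move(4), strafe(left, 1)

begin: at (4,3), heading left
[1] after move(4): at (0,3), heading left
[2] after strafe(left, 1): at (0,2), heading left
nothing shorter than 2 reaches the goal.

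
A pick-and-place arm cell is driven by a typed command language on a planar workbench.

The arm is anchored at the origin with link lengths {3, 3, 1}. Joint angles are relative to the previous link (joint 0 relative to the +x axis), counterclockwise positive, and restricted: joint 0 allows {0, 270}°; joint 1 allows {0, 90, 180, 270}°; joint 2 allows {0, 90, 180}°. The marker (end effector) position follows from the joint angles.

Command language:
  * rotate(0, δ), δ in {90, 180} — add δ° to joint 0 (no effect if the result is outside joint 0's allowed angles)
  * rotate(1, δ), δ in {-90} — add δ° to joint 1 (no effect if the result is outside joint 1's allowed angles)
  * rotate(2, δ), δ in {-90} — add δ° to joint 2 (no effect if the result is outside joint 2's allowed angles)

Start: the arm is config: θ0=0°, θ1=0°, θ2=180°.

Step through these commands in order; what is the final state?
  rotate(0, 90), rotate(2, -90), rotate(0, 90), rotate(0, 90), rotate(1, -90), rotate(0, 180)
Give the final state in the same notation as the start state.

begin: config: θ0=0°, θ1=0°, θ2=180°
[1] after rotate(0, 90): config: θ0=0°, θ1=0°, θ2=180°
[2] after rotate(2, -90): config: θ0=0°, θ1=0°, θ2=90°
[3] after rotate(0, 90): config: θ0=0°, θ1=0°, θ2=90°
[4] after rotate(0, 90): config: θ0=0°, θ1=0°, θ2=90°
[5] after rotate(1, -90): config: θ0=0°, θ1=270°, θ2=90°
[6] after rotate(0, 180): config: θ0=0°, θ1=270°, θ2=90°

config: θ0=0°, θ1=270°, θ2=90°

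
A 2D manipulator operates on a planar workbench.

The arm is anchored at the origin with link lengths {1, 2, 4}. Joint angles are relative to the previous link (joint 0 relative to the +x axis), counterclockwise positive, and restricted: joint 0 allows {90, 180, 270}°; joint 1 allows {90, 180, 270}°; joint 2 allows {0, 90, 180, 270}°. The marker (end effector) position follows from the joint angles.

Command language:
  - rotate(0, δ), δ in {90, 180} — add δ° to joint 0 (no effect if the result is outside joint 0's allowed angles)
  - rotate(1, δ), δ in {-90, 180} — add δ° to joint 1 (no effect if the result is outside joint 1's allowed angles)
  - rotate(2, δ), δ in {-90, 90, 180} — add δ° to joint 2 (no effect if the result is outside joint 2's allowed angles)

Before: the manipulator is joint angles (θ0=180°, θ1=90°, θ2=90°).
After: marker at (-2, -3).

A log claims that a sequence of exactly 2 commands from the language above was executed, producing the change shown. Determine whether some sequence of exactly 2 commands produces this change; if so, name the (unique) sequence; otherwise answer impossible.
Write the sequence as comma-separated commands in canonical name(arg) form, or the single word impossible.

key: running rotate(0, 180) before rotate(0, 90) would end elsewhere — order is forced
from: joint angles (θ0=180°, θ1=90°, θ2=90°)
1. rotate(0, 90) → joint angles (θ0=270°, θ1=90°, θ2=90°)
2. rotate(0, 180) → joint angles (θ0=90°, θ1=90°, θ2=90°)
uniquely the one of 49 2-step routes that fits.

rotate(0, 90), rotate(0, 180)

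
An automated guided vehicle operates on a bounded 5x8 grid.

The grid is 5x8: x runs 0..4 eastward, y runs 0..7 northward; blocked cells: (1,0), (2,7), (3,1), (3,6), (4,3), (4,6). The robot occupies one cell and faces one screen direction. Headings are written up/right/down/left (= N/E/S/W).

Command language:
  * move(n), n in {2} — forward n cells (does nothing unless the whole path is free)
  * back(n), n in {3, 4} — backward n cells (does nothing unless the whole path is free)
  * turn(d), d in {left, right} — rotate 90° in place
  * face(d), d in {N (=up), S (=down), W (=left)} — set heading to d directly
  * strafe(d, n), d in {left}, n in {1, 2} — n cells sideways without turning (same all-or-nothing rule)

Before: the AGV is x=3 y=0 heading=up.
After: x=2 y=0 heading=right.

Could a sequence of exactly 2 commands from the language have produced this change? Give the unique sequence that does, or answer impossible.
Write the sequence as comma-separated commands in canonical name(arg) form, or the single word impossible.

key: order matters: swapping strafe(left, 1) and turn(right) lands elsewhere
from: x=3 y=0 heading=up
[1] after strafe(left, 1): x=2 y=0 heading=up
[2] after turn(right): x=2 y=0 heading=right
no rival 2-sequence matches.

strafe(left, 1), turn(right)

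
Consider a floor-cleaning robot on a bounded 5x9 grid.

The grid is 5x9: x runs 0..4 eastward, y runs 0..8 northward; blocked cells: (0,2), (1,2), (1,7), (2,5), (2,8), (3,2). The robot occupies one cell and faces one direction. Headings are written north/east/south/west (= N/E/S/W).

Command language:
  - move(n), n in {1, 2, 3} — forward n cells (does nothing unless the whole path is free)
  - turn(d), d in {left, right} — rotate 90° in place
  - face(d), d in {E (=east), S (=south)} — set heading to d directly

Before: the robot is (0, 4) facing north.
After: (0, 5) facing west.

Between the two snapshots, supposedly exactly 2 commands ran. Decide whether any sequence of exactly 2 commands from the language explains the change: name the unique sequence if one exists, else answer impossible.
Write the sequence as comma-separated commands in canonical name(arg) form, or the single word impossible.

move(1), turn(left)

key: order matters: swapping move(1) and turn(left) lands elsewhere
start: (0, 4) facing north
[1] after move(1): (0, 5) facing north
[2] after turn(left): (0, 5) facing west
no other 2-command option fits: unique.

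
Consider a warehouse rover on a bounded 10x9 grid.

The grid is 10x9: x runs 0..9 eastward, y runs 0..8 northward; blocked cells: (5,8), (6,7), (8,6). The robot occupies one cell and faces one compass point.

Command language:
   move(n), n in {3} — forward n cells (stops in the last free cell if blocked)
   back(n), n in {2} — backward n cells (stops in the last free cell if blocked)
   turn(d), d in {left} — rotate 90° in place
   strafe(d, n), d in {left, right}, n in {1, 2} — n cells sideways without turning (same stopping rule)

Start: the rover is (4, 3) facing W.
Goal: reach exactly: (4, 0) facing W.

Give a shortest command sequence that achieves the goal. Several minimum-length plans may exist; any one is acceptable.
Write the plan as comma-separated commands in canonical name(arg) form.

t0: (4, 3) facing W
[1] after strafe(left, 2): (4, 1) facing W
[2] after strafe(left, 2): (4, 0) facing W
nothing shorter than 2 reaches the goal.

strafe(left, 2), strafe(left, 2)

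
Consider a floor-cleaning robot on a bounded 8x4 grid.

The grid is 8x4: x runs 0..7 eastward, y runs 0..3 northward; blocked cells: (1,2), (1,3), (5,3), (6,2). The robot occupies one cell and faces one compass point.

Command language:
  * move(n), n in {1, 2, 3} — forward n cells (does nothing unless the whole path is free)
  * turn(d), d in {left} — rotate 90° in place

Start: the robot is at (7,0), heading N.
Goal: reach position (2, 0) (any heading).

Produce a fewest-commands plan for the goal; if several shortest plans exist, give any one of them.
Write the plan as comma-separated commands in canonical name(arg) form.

initial: at (7,0), heading N
1. turn(left) → at (7,0), heading W
2. move(3) → at (4,0), heading W
3. move(2) → at (2,0), heading W
no 2-step plan works, so 3 is optimal.

turn(left), move(3), move(2)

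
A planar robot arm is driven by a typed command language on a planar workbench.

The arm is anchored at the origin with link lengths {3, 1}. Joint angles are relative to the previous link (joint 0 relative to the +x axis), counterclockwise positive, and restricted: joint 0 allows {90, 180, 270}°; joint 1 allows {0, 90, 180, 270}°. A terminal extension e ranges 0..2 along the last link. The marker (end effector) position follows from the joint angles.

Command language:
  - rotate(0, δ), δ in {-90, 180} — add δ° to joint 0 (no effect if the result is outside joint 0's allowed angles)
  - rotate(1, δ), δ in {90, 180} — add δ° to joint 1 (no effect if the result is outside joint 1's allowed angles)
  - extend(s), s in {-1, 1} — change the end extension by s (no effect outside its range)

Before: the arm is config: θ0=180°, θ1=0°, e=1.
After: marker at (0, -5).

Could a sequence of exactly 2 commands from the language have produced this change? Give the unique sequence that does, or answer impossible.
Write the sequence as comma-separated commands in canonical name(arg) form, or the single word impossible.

rotate(0, -90), rotate(0, 180)

key: order matters: swapping rotate(0, -90) and rotate(0, 180) lands elsewhere
begin: config: θ0=180°, θ1=0°, e=1
t=1 rotate(0, -90) ⇒ config: θ0=90°, θ1=0°, e=1
t=2 rotate(0, 180) ⇒ config: θ0=270°, θ1=0°, e=1
all 36 alternatives checked — unique.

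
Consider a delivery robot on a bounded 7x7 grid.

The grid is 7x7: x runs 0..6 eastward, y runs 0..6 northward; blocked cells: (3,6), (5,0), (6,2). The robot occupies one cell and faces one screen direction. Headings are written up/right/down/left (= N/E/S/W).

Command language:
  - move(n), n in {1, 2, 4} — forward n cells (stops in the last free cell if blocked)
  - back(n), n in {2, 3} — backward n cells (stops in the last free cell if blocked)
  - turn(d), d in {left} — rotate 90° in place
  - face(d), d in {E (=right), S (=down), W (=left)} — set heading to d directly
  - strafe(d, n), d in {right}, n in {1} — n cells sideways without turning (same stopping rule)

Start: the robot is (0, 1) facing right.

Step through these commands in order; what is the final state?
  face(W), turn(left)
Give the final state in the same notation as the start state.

(0, 1) facing down

t0: (0, 1) facing right
step 1 (face(W)): (0, 1) facing left
step 2 (turn(left)): (0, 1) facing down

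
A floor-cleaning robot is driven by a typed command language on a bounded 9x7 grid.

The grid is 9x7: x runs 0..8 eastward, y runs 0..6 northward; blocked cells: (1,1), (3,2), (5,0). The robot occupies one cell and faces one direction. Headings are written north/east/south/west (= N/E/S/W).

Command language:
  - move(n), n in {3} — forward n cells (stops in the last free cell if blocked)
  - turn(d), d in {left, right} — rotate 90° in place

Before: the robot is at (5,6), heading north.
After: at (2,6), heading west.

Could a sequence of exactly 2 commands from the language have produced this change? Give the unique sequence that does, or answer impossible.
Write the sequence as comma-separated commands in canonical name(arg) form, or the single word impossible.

turn(left), move(3)

key: cell and facing (now W) both changed — the 2 commands mix motion and turning
initial: at (5,6), heading north
1. turn(left) → at (5,6), heading west
2. move(3) → at (2,6), heading west
all 9 alternatives checked — unique.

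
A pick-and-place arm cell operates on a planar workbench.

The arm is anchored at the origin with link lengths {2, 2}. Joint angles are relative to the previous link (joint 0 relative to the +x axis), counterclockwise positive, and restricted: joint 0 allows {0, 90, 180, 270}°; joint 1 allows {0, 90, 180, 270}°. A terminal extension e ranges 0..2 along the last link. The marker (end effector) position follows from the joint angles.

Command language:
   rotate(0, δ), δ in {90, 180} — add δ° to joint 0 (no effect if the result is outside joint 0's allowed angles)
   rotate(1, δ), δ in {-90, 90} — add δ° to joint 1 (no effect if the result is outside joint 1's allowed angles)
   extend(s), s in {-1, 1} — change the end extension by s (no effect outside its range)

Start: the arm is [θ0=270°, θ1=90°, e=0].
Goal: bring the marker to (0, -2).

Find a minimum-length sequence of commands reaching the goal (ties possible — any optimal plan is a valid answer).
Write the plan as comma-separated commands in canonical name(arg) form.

extend(1), extend(1), rotate(1, 90), rotate(0, 180)

begin: [θ0=270°, θ1=90°, e=0]
[1] after extend(1): [θ0=270°, θ1=90°, e=1]
[2] after extend(1): [θ0=270°, θ1=90°, e=2]
[3] after rotate(1, 90): [θ0=270°, θ1=180°, e=2]
[4] after rotate(0, 180): [θ0=90°, θ1=180°, e=2]
shorter routes all fall short; 4 is best.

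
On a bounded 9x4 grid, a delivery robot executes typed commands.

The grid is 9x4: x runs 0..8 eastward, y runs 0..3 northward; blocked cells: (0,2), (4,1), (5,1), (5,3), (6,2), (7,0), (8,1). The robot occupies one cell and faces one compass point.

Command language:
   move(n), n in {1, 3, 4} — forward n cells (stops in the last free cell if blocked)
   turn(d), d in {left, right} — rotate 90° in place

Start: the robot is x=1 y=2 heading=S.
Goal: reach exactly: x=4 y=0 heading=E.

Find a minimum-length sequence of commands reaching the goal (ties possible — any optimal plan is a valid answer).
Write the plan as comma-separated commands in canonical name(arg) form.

move(3), turn(left), move(3)

t0: x=1 y=2 heading=S
1. move(3) → x=1 y=0 heading=S
2. turn(left) → x=1 y=0 heading=E
3. move(3) → x=4 y=0 heading=E
shorter routes all fall short; 3 is best.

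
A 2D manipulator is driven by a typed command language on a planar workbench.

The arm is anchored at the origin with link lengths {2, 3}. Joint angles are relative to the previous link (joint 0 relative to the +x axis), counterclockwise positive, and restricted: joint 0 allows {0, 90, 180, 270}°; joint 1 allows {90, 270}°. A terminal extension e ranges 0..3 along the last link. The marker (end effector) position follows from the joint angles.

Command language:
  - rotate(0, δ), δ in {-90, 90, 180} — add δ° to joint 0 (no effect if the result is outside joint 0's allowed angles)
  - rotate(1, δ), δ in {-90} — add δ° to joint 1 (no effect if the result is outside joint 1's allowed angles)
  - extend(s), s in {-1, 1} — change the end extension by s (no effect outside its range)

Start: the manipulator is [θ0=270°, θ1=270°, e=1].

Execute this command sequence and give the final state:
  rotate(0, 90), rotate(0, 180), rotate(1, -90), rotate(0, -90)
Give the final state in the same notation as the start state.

from: [θ0=270°, θ1=270°, e=1]
[1] after rotate(0, 90): [θ0=0°, θ1=270°, e=1]
[2] after rotate(0, 180): [θ0=180°, θ1=270°, e=1]
[3] after rotate(1, -90): [θ0=180°, θ1=270°, e=1]
[4] after rotate(0, -90): [θ0=90°, θ1=270°, e=1]

[θ0=90°, θ1=270°, e=1]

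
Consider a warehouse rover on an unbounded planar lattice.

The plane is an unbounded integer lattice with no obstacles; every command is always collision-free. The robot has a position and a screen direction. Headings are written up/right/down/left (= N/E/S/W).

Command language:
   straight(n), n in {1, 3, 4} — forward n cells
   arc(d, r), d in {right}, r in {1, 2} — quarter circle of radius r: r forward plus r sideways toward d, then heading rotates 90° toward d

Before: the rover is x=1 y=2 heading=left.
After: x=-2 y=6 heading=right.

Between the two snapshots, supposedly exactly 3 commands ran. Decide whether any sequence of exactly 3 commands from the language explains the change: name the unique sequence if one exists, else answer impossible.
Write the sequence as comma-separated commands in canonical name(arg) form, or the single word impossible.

straight(3), arc(right, 2), arc(right, 2)

key: running arc(right, 2) before straight(3) would end elsewhere — order is forced
start: x=1 y=2 heading=left
t=1 straight(3) ⇒ x=-2 y=2 heading=left
t=2 arc(right, 2) ⇒ x=-4 y=4 heading=up
t=3 arc(right, 2) ⇒ x=-2 y=6 heading=right
uniquely the one of 125 3-step routes that fits.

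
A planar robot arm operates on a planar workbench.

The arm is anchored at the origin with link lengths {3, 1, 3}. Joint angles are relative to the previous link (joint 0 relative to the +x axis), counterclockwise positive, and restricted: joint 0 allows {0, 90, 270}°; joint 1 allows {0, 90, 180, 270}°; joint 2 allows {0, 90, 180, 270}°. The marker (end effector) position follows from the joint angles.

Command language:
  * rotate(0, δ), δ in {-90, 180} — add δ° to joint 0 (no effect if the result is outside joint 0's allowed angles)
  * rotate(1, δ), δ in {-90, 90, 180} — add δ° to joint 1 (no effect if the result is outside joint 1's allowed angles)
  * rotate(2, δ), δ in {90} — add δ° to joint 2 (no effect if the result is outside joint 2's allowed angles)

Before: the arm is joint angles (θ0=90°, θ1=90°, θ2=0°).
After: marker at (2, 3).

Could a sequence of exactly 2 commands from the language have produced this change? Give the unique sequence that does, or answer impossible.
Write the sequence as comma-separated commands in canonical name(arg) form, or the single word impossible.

rotate(2, 90), rotate(2, 90)

t0: joint angles (θ0=90°, θ1=90°, θ2=0°)
t=1 rotate(2, 90) ⇒ joint angles (θ0=90°, θ1=90°, θ2=90°)
t=2 rotate(2, 90) ⇒ joint angles (θ0=90°, θ1=90°, θ2=180°)
uniquely the one of 36 2-step routes that fits.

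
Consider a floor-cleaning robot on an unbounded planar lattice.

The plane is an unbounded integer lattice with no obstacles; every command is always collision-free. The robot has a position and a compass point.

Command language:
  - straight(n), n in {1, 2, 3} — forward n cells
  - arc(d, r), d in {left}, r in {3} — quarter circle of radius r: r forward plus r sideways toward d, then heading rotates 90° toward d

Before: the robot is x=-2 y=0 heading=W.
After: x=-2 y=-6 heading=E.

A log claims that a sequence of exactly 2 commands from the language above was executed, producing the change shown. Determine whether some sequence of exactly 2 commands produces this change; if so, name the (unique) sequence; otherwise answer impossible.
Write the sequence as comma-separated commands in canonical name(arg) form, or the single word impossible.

arc(left, 3), arc(left, 3)

key: position moved to (-2,-6) AND the heading swung to E — translation plus rotation needed
begin: x=-2 y=0 heading=W
1. arc(left, 3) → x=-5 y=-3 heading=S
2. arc(left, 3) → x=-2 y=-6 heading=E
no rival 2-sequence matches.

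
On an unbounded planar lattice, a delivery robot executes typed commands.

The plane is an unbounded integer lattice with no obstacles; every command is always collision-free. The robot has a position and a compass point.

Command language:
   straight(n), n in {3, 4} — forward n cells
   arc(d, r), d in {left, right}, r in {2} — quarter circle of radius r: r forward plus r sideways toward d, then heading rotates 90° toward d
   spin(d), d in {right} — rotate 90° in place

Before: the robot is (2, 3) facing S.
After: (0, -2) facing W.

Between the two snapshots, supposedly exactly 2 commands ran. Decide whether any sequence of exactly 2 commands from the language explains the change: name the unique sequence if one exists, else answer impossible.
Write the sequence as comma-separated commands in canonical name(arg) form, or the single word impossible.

straight(3), arc(right, 2)

key: position moved to (0,-2) AND the heading swung to W — translation plus rotation needed
start: (2, 3) facing S
t=1 straight(3) ⇒ (2, 0) facing S
t=2 arc(right, 2) ⇒ (0, -2) facing W
uniquely the one of 25 2-step routes that fits.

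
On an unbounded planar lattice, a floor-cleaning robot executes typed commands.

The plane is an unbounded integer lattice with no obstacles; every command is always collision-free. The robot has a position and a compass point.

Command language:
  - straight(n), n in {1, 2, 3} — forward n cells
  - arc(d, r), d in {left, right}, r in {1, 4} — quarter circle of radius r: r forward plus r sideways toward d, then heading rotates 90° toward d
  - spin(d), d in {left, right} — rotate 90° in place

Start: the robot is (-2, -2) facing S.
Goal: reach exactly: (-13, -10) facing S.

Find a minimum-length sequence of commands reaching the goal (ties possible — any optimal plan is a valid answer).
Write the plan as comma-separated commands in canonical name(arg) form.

from: (-2, -2) facing S
[1] after arc(right, 4): (-6, -6) facing W
[2] after straight(3): (-9, -6) facing W
[3] after arc(left, 4): (-13, -10) facing S
no 2-step plan works, so 3 is optimal.

arc(right, 4), straight(3), arc(left, 4)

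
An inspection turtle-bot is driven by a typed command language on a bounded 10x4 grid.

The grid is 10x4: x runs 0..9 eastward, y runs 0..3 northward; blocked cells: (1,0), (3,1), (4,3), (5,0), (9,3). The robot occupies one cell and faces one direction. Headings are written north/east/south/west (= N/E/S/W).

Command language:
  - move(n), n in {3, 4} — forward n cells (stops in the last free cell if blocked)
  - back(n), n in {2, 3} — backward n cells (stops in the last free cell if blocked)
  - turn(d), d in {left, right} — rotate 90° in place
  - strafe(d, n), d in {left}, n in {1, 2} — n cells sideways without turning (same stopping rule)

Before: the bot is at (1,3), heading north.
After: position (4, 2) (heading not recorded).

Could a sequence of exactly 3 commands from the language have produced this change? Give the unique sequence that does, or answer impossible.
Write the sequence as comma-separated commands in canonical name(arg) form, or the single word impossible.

key: running back(3) before turn(left) would end elsewhere — order is forced
from: at (1,3), heading north
1. turn(left) → at (1,3), heading west
2. strafe(left, 1) → at (1,2), heading west
3. back(3) → at (4,2), heading west
uniquely the one of 512 3-step routes that fits.

turn(left), strafe(left, 1), back(3)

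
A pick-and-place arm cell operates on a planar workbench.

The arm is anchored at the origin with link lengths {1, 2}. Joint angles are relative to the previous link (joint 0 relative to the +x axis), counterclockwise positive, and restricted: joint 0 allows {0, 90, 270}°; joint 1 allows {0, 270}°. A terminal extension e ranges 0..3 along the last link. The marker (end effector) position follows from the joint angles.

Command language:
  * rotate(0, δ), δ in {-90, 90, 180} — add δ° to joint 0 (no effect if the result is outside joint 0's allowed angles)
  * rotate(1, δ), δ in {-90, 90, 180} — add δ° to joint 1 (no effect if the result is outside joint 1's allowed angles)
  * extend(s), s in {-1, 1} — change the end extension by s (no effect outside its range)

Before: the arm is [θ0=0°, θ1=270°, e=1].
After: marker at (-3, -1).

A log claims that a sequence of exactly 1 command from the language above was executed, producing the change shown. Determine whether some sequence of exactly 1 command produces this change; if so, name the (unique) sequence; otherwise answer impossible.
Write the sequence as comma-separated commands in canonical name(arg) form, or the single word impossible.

from: [θ0=0°, θ1=270°, e=1]
step 1 (rotate(0, -90)): [θ0=270°, θ1=270°, e=1]
no rival 1-sequence matches.

rotate(0, -90)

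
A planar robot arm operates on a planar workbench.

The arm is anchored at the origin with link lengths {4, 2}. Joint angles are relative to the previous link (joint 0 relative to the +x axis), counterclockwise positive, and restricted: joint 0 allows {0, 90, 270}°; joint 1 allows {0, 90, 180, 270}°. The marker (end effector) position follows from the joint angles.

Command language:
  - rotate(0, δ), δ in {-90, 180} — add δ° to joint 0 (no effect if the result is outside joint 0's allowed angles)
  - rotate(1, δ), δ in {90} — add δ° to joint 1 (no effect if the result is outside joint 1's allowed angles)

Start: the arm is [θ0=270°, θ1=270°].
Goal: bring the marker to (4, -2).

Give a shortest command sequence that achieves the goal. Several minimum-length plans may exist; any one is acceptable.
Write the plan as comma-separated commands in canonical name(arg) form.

t0: [θ0=270°, θ1=270°]
t=1 rotate(0, 180) ⇒ [θ0=90°, θ1=270°]
t=2 rotate(0, -90) ⇒ [θ0=0°, θ1=270°]
shorter routes all fall short; 2 is best.

rotate(0, 180), rotate(0, -90)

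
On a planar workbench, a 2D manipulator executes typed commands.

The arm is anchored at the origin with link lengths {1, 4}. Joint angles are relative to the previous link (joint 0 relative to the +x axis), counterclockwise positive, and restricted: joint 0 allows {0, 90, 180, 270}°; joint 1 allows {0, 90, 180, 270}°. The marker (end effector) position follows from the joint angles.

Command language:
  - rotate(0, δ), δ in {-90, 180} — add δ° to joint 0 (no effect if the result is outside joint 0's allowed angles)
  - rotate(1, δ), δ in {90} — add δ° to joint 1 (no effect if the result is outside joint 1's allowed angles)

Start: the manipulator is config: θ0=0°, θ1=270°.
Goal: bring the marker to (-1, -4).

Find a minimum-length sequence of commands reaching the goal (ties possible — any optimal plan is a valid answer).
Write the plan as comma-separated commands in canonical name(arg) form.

t0: config: θ0=0°, θ1=270°
[1] after rotate(1, 90): config: θ0=0°, θ1=0°
[2] after rotate(1, 90): config: θ0=0°, θ1=90°
[3] after rotate(0, 180): config: θ0=180°, θ1=90°
minimal: 3 command(s), checked below 3.

rotate(1, 90), rotate(1, 90), rotate(0, 180)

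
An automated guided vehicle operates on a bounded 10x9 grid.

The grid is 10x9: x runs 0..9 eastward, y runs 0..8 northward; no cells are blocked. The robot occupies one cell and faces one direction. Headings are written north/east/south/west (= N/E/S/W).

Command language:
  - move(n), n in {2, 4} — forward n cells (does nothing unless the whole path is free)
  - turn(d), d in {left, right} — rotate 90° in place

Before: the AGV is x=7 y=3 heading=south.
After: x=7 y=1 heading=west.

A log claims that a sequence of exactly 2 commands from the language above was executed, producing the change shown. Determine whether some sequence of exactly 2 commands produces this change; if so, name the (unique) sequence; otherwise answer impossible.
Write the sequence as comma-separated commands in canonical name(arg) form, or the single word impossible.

move(2), turn(right)

key: running turn(right) before move(2) would end elsewhere — order is forced
start: x=7 y=3 heading=south
1. move(2) → x=7 y=1 heading=south
2. turn(right) → x=7 y=1 heading=west
all 16 alternatives checked — unique.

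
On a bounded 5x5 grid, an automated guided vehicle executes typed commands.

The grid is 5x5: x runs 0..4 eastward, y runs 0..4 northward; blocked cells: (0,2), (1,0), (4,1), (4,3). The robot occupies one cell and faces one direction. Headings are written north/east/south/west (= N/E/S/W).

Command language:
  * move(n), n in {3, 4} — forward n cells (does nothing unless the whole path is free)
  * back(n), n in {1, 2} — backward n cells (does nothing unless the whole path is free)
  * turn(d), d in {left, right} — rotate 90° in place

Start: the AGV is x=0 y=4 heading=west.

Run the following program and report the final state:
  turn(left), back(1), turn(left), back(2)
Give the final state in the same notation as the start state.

x=0 y=4 heading=east

from: x=0 y=4 heading=west
step 1 (turn(left)): x=0 y=4 heading=south
step 2 (back(1)): x=0 y=4 heading=south
step 3 (turn(left)): x=0 y=4 heading=east
step 4 (back(2)): x=0 y=4 heading=east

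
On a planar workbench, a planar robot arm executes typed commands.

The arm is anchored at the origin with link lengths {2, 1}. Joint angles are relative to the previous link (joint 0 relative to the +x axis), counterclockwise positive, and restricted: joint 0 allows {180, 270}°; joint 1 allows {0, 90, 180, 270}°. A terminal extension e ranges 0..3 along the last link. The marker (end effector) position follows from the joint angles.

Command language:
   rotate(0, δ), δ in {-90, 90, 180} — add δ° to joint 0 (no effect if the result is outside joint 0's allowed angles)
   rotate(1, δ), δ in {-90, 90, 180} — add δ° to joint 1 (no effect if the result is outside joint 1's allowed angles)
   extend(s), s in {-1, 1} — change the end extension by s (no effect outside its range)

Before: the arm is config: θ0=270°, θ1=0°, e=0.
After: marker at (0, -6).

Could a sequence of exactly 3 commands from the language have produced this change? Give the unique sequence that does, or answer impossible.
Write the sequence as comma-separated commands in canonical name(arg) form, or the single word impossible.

begin: config: θ0=270°, θ1=0°, e=0
step 1 (extend(1)): config: θ0=270°, θ1=0°, e=1
step 2 (extend(1)): config: θ0=270°, θ1=0°, e=2
step 3 (extend(1)): config: θ0=270°, θ1=0°, e=3
uniquely the one of 512 3-step routes that fits.

extend(1), extend(1), extend(1)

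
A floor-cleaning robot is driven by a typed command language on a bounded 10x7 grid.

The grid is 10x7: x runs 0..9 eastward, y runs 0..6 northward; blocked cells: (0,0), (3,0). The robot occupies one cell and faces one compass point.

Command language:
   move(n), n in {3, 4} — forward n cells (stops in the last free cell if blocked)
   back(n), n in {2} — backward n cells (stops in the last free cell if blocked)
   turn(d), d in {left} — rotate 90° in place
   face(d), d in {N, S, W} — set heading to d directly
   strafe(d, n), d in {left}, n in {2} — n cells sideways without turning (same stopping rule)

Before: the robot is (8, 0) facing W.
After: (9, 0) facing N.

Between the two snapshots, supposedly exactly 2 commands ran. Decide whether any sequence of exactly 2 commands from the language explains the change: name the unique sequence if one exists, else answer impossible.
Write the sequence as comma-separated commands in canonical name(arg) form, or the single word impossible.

key: back(2) runs into the grid edge before its full distance
start: (8, 0) facing W
step 1 (back(2)): (9, 0) facing W
step 2 (face(N)): (9, 0) facing N
no rival 2-sequence matches.

back(2), face(N)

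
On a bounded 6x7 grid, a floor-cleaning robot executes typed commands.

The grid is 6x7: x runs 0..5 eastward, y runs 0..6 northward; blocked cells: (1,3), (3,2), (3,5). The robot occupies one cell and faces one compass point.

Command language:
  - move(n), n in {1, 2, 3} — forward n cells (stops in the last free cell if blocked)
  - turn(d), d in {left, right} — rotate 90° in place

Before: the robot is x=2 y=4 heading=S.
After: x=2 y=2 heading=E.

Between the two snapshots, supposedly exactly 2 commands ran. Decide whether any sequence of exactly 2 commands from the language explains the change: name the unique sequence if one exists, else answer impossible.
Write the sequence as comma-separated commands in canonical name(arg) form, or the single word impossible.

move(2), turn(left)

key: order matters: swapping move(2) and turn(left) lands elsewhere
begin: x=2 y=4 heading=S
1. move(2) → x=2 y=2 heading=S
2. turn(left) → x=2 y=2 heading=E
uniquely the one of 25 2-step routes that fits.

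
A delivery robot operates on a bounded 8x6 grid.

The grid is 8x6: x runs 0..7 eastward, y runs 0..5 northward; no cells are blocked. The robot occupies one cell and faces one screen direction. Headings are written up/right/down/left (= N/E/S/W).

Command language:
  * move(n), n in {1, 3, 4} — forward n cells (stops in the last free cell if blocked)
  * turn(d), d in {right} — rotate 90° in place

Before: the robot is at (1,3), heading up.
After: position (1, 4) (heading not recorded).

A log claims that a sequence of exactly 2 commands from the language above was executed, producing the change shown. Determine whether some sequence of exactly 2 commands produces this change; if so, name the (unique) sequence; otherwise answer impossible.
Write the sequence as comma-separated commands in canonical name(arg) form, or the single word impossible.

move(1), turn(right)

key: running turn(right) before move(1) would end elsewhere — order is forced
from: at (1,3), heading up
t=1 move(1) ⇒ at (1,4), heading up
t=2 turn(right) ⇒ at (1,4), heading right
no rival 2-sequence matches.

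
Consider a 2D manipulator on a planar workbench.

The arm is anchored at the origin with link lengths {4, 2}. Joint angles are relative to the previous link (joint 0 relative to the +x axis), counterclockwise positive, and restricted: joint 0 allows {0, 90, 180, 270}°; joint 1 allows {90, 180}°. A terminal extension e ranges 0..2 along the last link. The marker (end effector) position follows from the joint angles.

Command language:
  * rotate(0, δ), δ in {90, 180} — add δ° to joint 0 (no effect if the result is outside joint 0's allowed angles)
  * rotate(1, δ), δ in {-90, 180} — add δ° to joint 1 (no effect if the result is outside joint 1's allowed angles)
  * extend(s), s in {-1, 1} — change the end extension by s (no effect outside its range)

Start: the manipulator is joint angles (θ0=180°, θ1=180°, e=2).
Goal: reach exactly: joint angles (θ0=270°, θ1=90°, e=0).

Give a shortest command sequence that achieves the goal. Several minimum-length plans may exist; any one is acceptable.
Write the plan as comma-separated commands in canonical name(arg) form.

rotate(1, -90), rotate(0, 90), extend(-1), extend(-1)

t0: joint angles (θ0=180°, θ1=180°, e=2)
t=1 rotate(1, -90) ⇒ joint angles (θ0=180°, θ1=90°, e=2)
t=2 rotate(0, 90) ⇒ joint angles (θ0=270°, θ1=90°, e=2)
t=3 extend(-1) ⇒ joint angles (θ0=270°, θ1=90°, e=1)
t=4 extend(-1) ⇒ joint angles (θ0=270°, θ1=90°, e=0)
nothing shorter than 4 reaches the goal.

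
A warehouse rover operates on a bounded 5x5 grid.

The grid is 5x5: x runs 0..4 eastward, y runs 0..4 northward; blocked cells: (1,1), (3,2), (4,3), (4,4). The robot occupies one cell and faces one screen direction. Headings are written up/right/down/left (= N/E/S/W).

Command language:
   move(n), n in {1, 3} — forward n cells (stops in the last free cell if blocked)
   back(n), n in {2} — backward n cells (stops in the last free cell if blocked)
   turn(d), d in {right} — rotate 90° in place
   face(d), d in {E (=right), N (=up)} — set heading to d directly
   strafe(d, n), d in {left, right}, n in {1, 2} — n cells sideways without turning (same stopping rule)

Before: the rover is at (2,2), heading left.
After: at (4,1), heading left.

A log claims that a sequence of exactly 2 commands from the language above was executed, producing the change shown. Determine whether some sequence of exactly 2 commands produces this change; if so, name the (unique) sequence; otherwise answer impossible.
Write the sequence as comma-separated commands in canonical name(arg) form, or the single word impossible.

key: order matters: swapping strafe(left, 1) and back(2) lands elsewhere
initial: at (2,2), heading left
1. strafe(left, 1) → at (2,1), heading left
2. back(2) → at (4,1), heading left
uniquely the one of 100 2-step routes that fits.

strafe(left, 1), back(2)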